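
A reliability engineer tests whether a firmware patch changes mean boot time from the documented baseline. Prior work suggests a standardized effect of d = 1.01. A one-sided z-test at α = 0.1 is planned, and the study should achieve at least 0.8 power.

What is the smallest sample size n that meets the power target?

Set Φ(δ − 1.282) = 0.8; then δ − 1.282 = Φ⁻¹(0.8) = 0.842, giving δ = 2.123.
δ = d·√n ⇒ n = (δ/d)² = (2.123 / 1.01)² = 4.42.
Rounding up, n = 5.

n = 5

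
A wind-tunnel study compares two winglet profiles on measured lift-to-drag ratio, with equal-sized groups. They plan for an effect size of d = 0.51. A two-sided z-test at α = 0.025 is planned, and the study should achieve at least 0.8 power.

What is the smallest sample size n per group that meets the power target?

Set Φ(δ − 2.241) = 0.8; then δ − 2.241 = Φ⁻¹(0.8) = 0.842, giving δ = 3.083.
(The Φ(−δ − z_{α/2}) term is vanishingly small for δ > 0 and is dropped in the standard sample-size formula.)
δ = d·√(n/2) ⇒ n = 2(δ/d)² = 2 × (3.083 / 0.51)² = 73.09.
Round up to the next whole unit.

n = 74 per group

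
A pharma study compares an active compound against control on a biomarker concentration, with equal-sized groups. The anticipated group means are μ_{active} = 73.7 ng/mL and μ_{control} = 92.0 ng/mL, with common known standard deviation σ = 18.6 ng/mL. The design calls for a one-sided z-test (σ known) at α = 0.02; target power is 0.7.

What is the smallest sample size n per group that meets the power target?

Standardized effect: d = |μ_{active} − μ_{control}| / σ = |73.7 − 92.0| / 18.6 = 0.9839
Set Φ(δ − 2.054) = 0.7; then δ − 2.054 = Φ⁻¹(0.7) = 0.524, giving δ = 2.578.
δ = d·√(n/2) ⇒ n = 2(δ/d)² = 2 × (2.578 / 0.9839)² = 13.73.
Rounding up, n = 14 per group.

n = 14 per group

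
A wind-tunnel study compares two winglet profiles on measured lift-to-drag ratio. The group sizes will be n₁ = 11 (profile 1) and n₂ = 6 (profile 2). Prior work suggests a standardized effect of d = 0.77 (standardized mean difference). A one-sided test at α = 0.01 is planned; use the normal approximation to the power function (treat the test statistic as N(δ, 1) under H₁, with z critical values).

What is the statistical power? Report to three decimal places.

Noncentrality parameter: δ = d / √(1/n₁ + 1/n₂) = 0.77 / √(1/11 + 1/6) = 1.5172
Critical value for a one-sided test at α = 0.01: z_α = 2.326.
Power = P(Z > 2.326 − δ) = Φ(-0.809) = 0.2092.

Power ≈ 0.209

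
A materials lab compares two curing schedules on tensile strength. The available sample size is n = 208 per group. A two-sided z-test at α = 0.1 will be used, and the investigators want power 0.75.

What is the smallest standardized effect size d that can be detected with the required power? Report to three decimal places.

Need Φ(δ − 1.645) = 0.75, so δ = 1.645 + 0.674 = 2.319.
(Lower-tail contribution to power is negligible for δ > 0.)
δ = d·√(n/2) ⇒ d = δ/√(n/2) = 2.319/√(208/2) = 0.2274.

d ≈ 0.227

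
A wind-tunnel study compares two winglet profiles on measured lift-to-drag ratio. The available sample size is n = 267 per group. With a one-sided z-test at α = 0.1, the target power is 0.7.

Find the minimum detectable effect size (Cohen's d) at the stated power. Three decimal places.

Required noncentrality: δ = z_{0.1} + z_{0.30} = 1.282 + 0.524 = 1.806.
δ = d·√(n/2) ⇒ d = δ/√(n/2) = 1.806/√(267/2) = 0.1563.

d ≈ 0.156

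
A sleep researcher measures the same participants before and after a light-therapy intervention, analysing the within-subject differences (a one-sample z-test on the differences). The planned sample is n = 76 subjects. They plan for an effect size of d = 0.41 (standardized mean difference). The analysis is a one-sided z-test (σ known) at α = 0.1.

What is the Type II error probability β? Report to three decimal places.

Noncentrality parameter: δ = d·√n = 0.41 × √76 = 3.5743
Critical value for a one-sided test at α = 0.1: z_α = 1.282.
Power = P(Z > 1.282 − δ) = Φ(2.293) = 0.9891.
Type II error: β = 1 − power = 1 − 0.9891 = 0.0109.

β ≈ 0.011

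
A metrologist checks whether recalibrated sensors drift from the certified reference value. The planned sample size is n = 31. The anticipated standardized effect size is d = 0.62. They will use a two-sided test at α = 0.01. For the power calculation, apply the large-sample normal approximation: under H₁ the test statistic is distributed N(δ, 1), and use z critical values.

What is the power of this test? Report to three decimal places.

Power ≈ 0.810

Noncentrality parameter: λ = d·√n = 0.62 × √31 = 3.4520
Critical value for a two-sided test at α = 0.01: z_{α/2} = 2.576.
Power = Φ(λ − 2.576) + Φ(−λ − 2.576) = Φ(0.876) + Φ(-6.028) = 0.8095 + 0.0000 = 0.8095.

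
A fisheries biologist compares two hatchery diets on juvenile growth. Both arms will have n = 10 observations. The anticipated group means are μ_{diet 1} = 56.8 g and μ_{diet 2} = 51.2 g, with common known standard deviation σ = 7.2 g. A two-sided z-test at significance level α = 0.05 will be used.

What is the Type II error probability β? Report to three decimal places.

β ≈ 0.587

Standardized effect: d = |μ_{diet 1} − μ_{diet 2}| / σ = |56.8 − 51.2| / 7.2 = 0.7778
Noncentrality parameter: δ = d·√(n/2) = 0.7778 × √(10/2) = 1.7392
Two-sided α = 0.05 → critical value z_{0.025} = 1.960.
Power = Φ(δ − 1.960) + Φ(−δ − 1.960) = Φ(-0.221) + Φ(-3.699) = 0.4126 + 0.0001 = 0.4127.
Type II error: β = 1 − power = 1 − 0.4127 = 0.5873.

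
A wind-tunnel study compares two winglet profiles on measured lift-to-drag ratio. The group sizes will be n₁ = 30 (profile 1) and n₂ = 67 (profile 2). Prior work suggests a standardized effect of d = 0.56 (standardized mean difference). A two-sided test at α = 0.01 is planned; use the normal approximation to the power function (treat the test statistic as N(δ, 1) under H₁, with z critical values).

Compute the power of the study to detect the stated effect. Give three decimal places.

Power ≈ 0.489

Noncentrality parameter: δ = d / √(1/n₁ + 1/n₂) = 0.56 / √(1/30 + 1/67) = 2.5492
Two-sided α = 0.01 → critical value z_{0.005} = 2.576.
Power = Φ(δ − 2.576) + Φ(−δ − 2.576) = Φ(-0.027) + Φ(-5.125) = 0.4894 + 0.0000 = 0.4894.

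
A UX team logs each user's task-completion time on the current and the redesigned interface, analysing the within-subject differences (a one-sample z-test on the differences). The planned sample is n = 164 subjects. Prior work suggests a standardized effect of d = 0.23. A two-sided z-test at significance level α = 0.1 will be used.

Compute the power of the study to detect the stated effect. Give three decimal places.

Noncentrality parameter: δ = d·√n = 0.23 × √164 = 2.9454
Critical value for a two-sided test at α = 0.1: z_{α/2} = 1.645.
Power = Φ(δ − 1.645) + Φ(−δ − 1.645) = Φ(1.301) + Φ(-4.590) = 0.9033 + 0.0000 = 0.9033.

Power ≈ 0.903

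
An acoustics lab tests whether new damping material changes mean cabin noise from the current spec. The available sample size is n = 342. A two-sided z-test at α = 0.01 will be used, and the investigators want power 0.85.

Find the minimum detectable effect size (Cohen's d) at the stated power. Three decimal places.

d ≈ 0.195

Need Φ(δ − 2.576) = 0.85, so δ = 2.576 + 1.036 = 3.612.
(The second rejection-region term Φ(−δ − z_{α/2}) is negligible and dropped.)
δ = d·√n ⇒ d = δ/√n = 3.612/√342 = 0.1953.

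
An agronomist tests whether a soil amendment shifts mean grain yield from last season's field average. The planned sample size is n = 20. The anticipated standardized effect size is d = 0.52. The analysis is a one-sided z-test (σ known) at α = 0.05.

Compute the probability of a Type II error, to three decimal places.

β ≈ 0.248

Noncentrality parameter: δ = d·√n = 0.52 × √20 = 2.3255
Critical value for a one-sided test at α = 0.05: z_α = 1.645.
Power = P(Z > 1.645 − δ) = Φ(0.681) = 0.7520.
Type II error: β = 1 − power = 1 − 0.7520 = 0.2480.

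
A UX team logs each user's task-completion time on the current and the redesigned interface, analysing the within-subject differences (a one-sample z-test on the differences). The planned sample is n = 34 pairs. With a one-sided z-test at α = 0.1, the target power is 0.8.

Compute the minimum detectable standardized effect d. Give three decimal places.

d ≈ 0.364

Need Φ(δ − 1.282) = 0.8, so δ = 1.282 + 0.842 = 2.123.
δ = d·√n ⇒ d = δ/√n = 2.123/√34 = 0.3641.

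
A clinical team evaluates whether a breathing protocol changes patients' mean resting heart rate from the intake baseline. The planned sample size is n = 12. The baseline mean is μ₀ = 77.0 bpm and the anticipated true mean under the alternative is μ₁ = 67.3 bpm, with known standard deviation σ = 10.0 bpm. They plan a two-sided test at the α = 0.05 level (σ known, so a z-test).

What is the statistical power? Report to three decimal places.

Power ≈ 0.919

Standardized effect: d = |μ₁ − μ₀| / σ = |67.3 − 77.0| / 10.0 = 0.9700
Noncentrality parameter: λ = d·√n = 0.9700 × √12 = 3.3602
Two-sided α = 0.05 → critical value z_{0.025} = 1.960.
Power = Φ(λ − 1.960) + Φ(−λ − 1.960) = Φ(1.400) + Φ(-5.320) = 0.9193 + 0.0000 = 0.9193.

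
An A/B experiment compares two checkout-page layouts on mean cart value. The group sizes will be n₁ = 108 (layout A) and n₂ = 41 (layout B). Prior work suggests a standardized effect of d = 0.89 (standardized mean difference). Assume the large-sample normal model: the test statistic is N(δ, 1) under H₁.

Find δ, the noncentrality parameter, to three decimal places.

δ ≈ 4.852

The noncentrality parameter scales effect size by the design's sample-size factor: δ = d / √(1/n₁ + 1/n₂) = 0.89 / √(1/108 + 1/41) = 4.8518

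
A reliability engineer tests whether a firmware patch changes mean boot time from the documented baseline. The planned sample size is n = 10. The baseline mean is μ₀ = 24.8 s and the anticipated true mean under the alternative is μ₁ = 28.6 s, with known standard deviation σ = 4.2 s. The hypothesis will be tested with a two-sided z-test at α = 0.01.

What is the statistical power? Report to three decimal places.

Standardized effect: d = |μ₁ − μ₀| / σ = |28.6 − 24.8| / 4.2 = 0.9048
Noncentrality parameter: δ = d·√n = 0.9048 × √10 = 2.8611
Critical value for a two-sided test at α = 0.01: z_{α/2} = 2.576.
Power = Φ(δ − 2.576) + Φ(−δ − 2.576) = Φ(0.285) + Φ(-5.437) = 0.6123 + 0.0000 = 0.6123.

Power ≈ 0.612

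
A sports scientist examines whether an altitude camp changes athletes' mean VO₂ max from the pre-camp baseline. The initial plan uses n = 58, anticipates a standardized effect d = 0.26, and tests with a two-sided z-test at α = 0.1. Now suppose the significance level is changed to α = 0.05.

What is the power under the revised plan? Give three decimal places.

δ = d·√n = 0.26 × √58 = 1.9801 (unchanged). New critical value: z_{0.025} = 1.960.
Revised power = Φ(δ − 1.960) + Φ(−δ − 1.960) = Φ(0.020) + Φ(-3.940) = 0.5080 + 0.0000 = 0.5081.

Power ≈ 0.508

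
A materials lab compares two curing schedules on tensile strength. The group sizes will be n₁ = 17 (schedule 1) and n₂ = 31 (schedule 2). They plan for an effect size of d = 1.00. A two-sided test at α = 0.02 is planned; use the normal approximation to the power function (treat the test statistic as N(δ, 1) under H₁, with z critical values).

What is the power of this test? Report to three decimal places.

Noncentrality parameter: δ = d / √(1/n₁ + 1/n₂) = 1.00 / √(1/17 + 1/31) = 3.3135
Critical value for a two-sided test at α = 0.02: z_{α/2} = 2.326.
Power = Φ(δ − 2.326) + Φ(−δ − 2.326) = Φ(0.987) + Φ(-5.640) = 0.8382 + 0.0000 = 0.8382.

Power ≈ 0.838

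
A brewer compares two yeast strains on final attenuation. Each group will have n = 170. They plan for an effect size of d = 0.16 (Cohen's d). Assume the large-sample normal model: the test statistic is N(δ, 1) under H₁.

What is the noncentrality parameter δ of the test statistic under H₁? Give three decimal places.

δ ≈ 1.475

The noncentrality parameter scales effect size by the design's sample-size factor: δ = d·√(n/2) = 0.16 × √(170/2) = 1.4751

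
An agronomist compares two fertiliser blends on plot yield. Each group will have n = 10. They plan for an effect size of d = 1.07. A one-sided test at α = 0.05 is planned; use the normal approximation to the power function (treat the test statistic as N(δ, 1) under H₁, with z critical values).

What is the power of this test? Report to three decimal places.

Power ≈ 0.773

Noncentrality parameter: λ = d·√(n/2) = 1.07 × √(10/2) = 2.3926
One-sided α = 0.05 → critical value z_{0.05} = 1.645.
Power = P(Z > 1.645 − λ) = Φ(0.748) = 0.7727.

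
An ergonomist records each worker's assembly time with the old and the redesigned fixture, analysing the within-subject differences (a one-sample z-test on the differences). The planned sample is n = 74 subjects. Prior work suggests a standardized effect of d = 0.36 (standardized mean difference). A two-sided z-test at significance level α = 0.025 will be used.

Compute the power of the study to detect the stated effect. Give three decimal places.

Power ≈ 0.804

Noncentrality parameter: δ = d·√n = 0.36 × √74 = 3.0968
Critical value for a two-sided test at α = 0.025: z_{α/2} = 2.241.
Power = Φ(δ − 2.241) + Φ(−δ − 2.241) = Φ(0.855) + Φ(-5.338) = 0.8038 + 0.0000 = 0.8038.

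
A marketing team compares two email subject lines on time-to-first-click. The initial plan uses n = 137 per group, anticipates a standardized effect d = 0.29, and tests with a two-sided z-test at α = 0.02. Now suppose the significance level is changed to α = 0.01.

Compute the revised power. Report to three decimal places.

δ = d·√(n/2) = 0.29 × √(137/2) = 2.4002 (unchanged). New critical value: z_{0.005} = 2.576.
Revised power = Φ(δ − 2.576) + Φ(−δ − 2.576) = Φ(-0.176) + Φ(-4.976) = 0.4303 + 0.0000 = 0.4303.

Power ≈ 0.430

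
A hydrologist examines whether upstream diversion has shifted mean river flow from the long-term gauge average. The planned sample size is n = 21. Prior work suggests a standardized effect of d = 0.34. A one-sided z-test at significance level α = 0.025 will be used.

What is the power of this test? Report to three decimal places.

Power ≈ 0.344

Noncentrality parameter: δ = d·√n = 0.34 × √21 = 1.5581
One-sided α = 0.025 → critical value z_{0.025} = 1.960.
Power = P(Z > 1.960 − δ) = Φ(-0.402) = 0.3439.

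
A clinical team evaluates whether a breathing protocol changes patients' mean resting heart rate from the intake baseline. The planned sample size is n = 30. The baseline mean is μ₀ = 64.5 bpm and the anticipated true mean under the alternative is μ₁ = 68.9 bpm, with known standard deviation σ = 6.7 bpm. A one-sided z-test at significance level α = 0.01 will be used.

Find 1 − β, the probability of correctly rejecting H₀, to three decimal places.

Standardized effect: d = |μ₁ − μ₀| / σ = |68.9 − 64.5| / 6.7 = 0.6567
Noncentrality parameter: δ = d·√n = 0.6567 × √30 = 3.5970
Critical value for a one-sided test at α = 0.01: z_α = 2.326.
Power = Φ(δ − 2.326) = Φ(1.271) = 0.8981.

Power ≈ 0.898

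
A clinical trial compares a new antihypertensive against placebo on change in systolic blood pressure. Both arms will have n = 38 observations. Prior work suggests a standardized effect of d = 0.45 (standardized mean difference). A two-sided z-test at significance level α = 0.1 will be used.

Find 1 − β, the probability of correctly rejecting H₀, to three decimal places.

Noncentrality parameter: δ = d·√(n/2) = 0.45 × √(38/2) = 1.9615
Two-sided α = 0.1 → critical value z_{0.05} = 1.645.
Power = Φ(δ − 1.645) + Φ(−δ − 1.645) = Φ(0.317) + Φ(-3.606) = 0.6242 + 0.0002 = 0.6244.

Power ≈ 0.624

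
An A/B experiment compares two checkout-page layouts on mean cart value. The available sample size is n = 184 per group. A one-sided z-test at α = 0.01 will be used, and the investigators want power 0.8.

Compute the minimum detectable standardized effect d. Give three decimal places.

Required noncentrality: δ = z_{0.01} + z_{0.20} = 2.326 + 0.842 = 3.168.
δ = d·√(n/2) ⇒ d = δ/√(n/2) = 3.168/√(184/2) = 0.3303.

d ≈ 0.330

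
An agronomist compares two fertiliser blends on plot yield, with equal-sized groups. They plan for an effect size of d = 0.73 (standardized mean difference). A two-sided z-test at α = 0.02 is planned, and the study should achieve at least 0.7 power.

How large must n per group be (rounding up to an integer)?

n = 31 per group

For power 0.7 need Φ(δ − z_{0.01}) = 0.7, so δ = z_{0.01} + z_{0.30} = 2.326 + 0.524 = 2.851.
(For δ > 0 the lower-tail rejection region contributes negligibly to power, so the one-term inversion is standard.)
δ = d·√(n/2) ⇒ n = 2(δ/d)² = 2 × (2.851 / 0.73)² = 30.50.
Round up to the next whole unit.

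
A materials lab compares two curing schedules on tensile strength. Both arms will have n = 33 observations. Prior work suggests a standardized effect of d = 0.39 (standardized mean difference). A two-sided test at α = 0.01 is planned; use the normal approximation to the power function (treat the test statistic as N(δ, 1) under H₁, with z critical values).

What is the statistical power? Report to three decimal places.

Noncentrality parameter: δ = d·√(n/2) = 0.39 × √(33/2) = 1.5842
Two-sided α = 0.01 → critical value z_{0.005} = 2.576.
Power = Φ(δ − 2.576) + Φ(−δ − 2.576) = Φ(-0.992) + Φ(-4.160) = 0.1607 + 0.0000 = 0.1607.

Power ≈ 0.161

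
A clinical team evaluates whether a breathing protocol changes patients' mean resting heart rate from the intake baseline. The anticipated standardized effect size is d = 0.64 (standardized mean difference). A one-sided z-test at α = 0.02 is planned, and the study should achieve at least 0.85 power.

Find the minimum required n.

n = 24

Set Φ(δ − 2.054) = 0.85; then δ − 2.054 = Φ⁻¹(0.85) = 1.036, giving δ = 3.090.
δ = d·√n ⇒ n = (δ/d)² = (3.090 / 0.64)² = 23.31.
Round up to the next whole unit.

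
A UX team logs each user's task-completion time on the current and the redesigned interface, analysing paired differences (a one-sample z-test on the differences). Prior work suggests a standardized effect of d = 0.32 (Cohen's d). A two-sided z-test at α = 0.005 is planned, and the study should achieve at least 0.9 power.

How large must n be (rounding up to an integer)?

n = 164

Set Φ(δ − 2.807) = 0.9; then δ − 2.807 = Φ⁻¹(0.9) = 1.282, giving δ = 4.089.
(Ignoring the negligible lower-tail rejection probability gives the usual closed-form inversion.)
δ = d·√n ⇒ n = (δ/d)² = (4.089 / 0.32)² = 163.25.
Rounding up, n = 164.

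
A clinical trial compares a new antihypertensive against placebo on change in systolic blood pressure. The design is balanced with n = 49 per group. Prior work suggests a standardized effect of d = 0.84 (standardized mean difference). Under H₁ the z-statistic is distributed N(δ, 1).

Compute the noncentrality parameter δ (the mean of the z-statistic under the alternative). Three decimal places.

δ = d·√(n/2) = 0.84 × √(49/2) = 4.1578

δ ≈ 4.158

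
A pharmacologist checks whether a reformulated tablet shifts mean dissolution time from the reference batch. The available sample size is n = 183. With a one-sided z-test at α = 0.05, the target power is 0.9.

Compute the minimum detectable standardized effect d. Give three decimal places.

d ≈ 0.216

Need Φ(δ − 1.645) = 0.9, so δ = 1.645 + 1.282 = 2.926.
δ = d·√n ⇒ d = δ/√n = 2.926/√183 = 0.2163.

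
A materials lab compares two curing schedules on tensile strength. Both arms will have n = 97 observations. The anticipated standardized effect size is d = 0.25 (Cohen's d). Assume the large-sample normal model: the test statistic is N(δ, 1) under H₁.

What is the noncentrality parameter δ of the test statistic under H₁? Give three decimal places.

δ ≈ 1.741

δ = d·√(n/2) = 0.25 × √(97/2) = 1.7410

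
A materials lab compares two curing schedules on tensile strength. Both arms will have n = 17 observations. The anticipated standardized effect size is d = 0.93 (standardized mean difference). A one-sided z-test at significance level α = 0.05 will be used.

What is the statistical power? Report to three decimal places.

Noncentrality parameter: δ = d·√(n/2) = 0.93 × √(17/2) = 2.7114
Critical value for a one-sided test at α = 0.05: z_α = 1.645.
Power = Φ(δ − 1.645) = Φ(1.067) = 0.8569.

Power ≈ 0.857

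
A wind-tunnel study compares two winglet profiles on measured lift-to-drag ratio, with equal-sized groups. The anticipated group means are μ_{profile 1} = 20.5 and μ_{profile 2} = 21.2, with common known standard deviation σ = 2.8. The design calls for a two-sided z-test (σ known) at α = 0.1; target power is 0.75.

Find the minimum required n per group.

Standardized effect: d = |μ_{profile 1} − μ_{profile 2}| / σ = |20.5 − 21.2| / 2.8 = 0.2500
Set Φ(δ − 1.645) = 0.75; then δ − 1.645 = Φ⁻¹(0.75) = 0.674, giving δ = 2.319.
(For δ > 0 the lower-tail rejection region contributes negligibly to power, so the one-term inversion is standard.)
δ = d·√(n/2) ⇒ n = 2(δ/d)² = 2 × (2.319 / 0.2500)² = 172.14.
Rounding up, n = 173 per group.

n = 173 per group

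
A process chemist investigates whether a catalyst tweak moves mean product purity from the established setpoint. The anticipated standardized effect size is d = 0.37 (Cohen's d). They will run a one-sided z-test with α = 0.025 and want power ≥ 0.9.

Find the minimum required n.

n = 77

Set Φ(δ − 1.960) = 0.9; then δ − 1.960 = Φ⁻¹(0.9) = 1.282, giving δ = 3.242.
δ = d·√n ⇒ n = (δ/d)² = (3.242 / 0.37)² = 76.75.
Rounding up, n = 77.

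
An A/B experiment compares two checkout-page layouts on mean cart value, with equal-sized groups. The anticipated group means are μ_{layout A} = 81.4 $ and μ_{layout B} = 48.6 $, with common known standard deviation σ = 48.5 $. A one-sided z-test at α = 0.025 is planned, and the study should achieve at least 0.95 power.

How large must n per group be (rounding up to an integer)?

Standardized effect: d = |μ_{layout A} − μ_{layout B}| / σ = |81.4 − 48.6| / 48.5 = 0.6763
For power 0.95 need Φ(δ − z_{0.025}) = 0.95, so δ = z_{0.025} + z_{0.05} = 1.960 + 1.645 = 3.605.
δ = d·√(n/2) ⇒ n = 2(δ/d)² = 2 × (3.605 / 0.6763)² = 56.82.
Rounding up, n = 57 per group.

n = 57 per group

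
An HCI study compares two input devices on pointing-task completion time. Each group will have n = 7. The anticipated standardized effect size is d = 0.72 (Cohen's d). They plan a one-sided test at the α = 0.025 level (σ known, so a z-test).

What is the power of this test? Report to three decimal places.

Power ≈ 0.270

Noncentrality parameter: δ = d·√(n/2) = 0.72 × √(7/2) = 1.3470
One-sided α = 0.025 → critical value z_{0.025} = 1.960.
Power = Φ(δ − 1.960) = Φ(-0.613) = 0.2699.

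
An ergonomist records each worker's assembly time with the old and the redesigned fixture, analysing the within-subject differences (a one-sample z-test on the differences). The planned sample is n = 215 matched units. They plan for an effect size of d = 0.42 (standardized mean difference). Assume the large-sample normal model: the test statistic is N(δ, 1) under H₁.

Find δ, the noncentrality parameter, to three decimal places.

The noncentrality parameter scales effect size by the design's sample-size factor: δ = d·√n = 0.42 × √215 = 6.1584

δ ≈ 6.158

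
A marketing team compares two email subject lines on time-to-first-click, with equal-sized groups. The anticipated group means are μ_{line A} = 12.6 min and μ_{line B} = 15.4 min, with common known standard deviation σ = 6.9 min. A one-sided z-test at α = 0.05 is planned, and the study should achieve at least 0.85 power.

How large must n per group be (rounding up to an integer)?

n = 88 per group

Standardized effect: d = |μ_{line A} − μ_{line B}| / σ = |12.6 − 15.4| / 6.9 = 0.4058
Set Φ(δ − 1.645) = 0.85; then δ − 1.645 = Φ⁻¹(0.85) = 1.036, giving δ = 2.681.
δ = d·√(n/2) ⇒ n = 2(δ/d)² = 2 × (2.681 / 0.4058)² = 87.32.
Rounding up, n = 88 per group.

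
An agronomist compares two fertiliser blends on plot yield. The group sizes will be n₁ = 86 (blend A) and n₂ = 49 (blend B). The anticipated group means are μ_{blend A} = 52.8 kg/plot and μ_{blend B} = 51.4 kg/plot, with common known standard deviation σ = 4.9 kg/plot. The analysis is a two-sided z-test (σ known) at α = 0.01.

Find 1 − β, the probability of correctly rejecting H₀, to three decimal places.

Power ≈ 0.164

Standardized effect: d = |μ_{blend A} − μ_{blend B}| / σ = |52.8 − 51.4| / 4.9 = 0.2857
Noncentrality parameter: δ = d / √(1/n₁ + 1/n₂) = 0.2857 / √(1/86 + 1/49) = 1.5963
Critical value for a two-sided test at α = 0.01: z_{α/2} = 2.576.
Power = Φ(δ − 2.576) + Φ(−δ − 2.576) = Φ(-0.980) + Φ(-4.172) = 0.1637 + 0.0000 = 0.1637.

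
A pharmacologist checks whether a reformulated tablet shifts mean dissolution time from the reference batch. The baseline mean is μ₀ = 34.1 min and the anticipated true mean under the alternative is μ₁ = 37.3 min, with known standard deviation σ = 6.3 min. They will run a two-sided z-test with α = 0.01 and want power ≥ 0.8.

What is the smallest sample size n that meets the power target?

n = 46

Standardized effect: d = |μ₁ − μ₀| / σ = |37.3 − 34.1| / 6.3 = 0.5079
For power 0.8 need Φ(δ − z_{0.005}) = 0.8, so δ = z_{0.005} + z_{0.20} = 2.576 + 0.842 = 3.417.
(Ignoring the negligible lower-tail rejection probability gives the usual closed-form inversion.)
δ = d·√n ⇒ n = (δ/d)² = (3.417 / 0.5079)² = 45.27.
Round up to the next whole unit.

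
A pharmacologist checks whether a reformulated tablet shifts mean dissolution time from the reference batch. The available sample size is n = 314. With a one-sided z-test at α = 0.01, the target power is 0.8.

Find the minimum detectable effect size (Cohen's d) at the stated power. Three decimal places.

d ≈ 0.179

Need Φ(δ − 2.326) = 0.8, so δ = 2.326 + 0.842 = 3.168.
δ = d·√n ⇒ d = δ/√n = 3.168/√314 = 0.1788.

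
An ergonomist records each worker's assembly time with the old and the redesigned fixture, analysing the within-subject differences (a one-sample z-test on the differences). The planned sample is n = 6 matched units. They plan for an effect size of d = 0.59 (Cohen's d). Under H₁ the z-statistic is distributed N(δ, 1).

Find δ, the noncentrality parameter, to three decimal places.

δ = d·√n = 0.59 × √6 = 1.4452

δ ≈ 1.445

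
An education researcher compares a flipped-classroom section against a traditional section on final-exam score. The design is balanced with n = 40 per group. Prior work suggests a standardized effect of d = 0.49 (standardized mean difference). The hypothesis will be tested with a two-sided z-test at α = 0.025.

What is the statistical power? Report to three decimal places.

Noncentrality parameter: δ = d·√(n/2) = 0.49 × √(40/2) = 2.1913
Critical value for a two-sided test at α = 0.025: z_{α/2} = 2.241.
Power = Φ(δ − 2.241) + Φ(−δ − 2.241) = Φ(-0.050) + Φ(-4.433) = 0.4800 + 0.0000 = 0.4800.

Power ≈ 0.480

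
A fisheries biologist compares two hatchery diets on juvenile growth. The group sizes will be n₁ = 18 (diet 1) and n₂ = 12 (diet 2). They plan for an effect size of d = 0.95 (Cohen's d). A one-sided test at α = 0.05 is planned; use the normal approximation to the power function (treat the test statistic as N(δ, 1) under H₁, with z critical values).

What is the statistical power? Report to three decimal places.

Noncentrality parameter: δ = d / √(1/n₁ + 1/n₂) = 0.95 / √(1/18 + 1/12) = 2.5491
Critical value for a one-sided test at α = 0.05: z_α = 1.645.
Power = P(Z > 1.645 − δ) = Φ(0.904) = 0.8171.

Power ≈ 0.817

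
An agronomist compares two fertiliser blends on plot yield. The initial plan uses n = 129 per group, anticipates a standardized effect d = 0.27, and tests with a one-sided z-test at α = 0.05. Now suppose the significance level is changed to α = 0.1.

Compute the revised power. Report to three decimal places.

δ = d·√(n/2) = 0.27 × √(129/2) = 2.1684 (unchanged). New critical value: z_{0.1} = 1.282.
Revised power = Φ(δ − 1.282) = Φ(0.887) = 0.8124.

Power ≈ 0.812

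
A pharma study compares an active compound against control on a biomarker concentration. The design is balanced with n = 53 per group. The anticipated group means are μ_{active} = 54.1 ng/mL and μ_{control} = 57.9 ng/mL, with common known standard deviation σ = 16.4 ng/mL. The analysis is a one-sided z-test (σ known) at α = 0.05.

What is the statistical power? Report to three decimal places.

Standardized effect: d = |μ_{active} − μ_{control}| / σ = |54.1 − 57.9| / 16.4 = 0.2317
Noncentrality parameter: δ = d·√(n/2) = 0.2317 × √(53/2) = 1.1928
One-sided α = 0.05 → critical value z_{0.05} = 1.645.
Power = P(Z > 1.645 − δ) = Φ(-0.452) = 0.3256.

Power ≈ 0.326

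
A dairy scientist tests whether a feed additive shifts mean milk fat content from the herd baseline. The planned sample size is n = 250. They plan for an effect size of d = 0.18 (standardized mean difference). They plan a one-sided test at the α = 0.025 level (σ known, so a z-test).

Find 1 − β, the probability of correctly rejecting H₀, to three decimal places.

Power ≈ 0.812

Noncentrality parameter: δ = d·√n = 0.18 × √250 = 2.8460
Critical value for a one-sided test at α = 0.025: z_α = 1.960.
Power = Φ(δ − 1.960) = Φ(0.886) = 0.8122.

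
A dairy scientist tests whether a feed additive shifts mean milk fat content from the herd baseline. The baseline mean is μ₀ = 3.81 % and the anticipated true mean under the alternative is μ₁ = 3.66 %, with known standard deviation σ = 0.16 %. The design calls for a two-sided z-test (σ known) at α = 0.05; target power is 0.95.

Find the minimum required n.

n = 15

Standardized effect: d = |μ₁ − μ₀| / σ = |3.66 − 3.81| / 0.16 = 0.9375
For power 0.95 need Φ(δ − z_{0.025}) = 0.95, so δ = z_{0.025} + z_{0.05} = 1.960 + 1.645 = 3.605.
(For δ > 0 the lower-tail rejection region contributes negligibly to power, so the one-term inversion is standard.)
δ = d·√n ⇒ n = (δ/d)² = (3.605 / 0.9375)² = 14.79.
Round up to the next whole unit.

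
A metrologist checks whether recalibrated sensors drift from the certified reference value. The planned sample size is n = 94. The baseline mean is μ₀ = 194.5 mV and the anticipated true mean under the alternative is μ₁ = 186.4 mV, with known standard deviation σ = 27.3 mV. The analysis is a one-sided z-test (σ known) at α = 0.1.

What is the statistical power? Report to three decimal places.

Standardized effect: d = |μ₁ − μ₀| / σ = |186.4 − 194.5| / 27.3 = 0.2967
Noncentrality parameter: δ = d·√n = 0.2967 × √94 = 2.8766
Critical value for a one-sided test at α = 0.1: z_α = 1.282.
Power = Φ(δ − 1.282) = Φ(1.595) = 0.9447.

Power ≈ 0.945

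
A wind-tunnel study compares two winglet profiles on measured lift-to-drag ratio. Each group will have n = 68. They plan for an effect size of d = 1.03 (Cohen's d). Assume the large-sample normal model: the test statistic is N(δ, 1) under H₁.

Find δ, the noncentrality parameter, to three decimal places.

δ ≈ 6.006

The noncentrality parameter scales effect size by the design's sample-size factor: δ = d·√(n/2) = 1.03 × √(68/2) = 6.0059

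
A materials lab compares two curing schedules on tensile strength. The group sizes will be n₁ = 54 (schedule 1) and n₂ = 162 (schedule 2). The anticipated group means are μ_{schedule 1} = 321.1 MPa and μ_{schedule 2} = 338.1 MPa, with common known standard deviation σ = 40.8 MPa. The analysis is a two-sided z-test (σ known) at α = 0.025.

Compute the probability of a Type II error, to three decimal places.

Standardized effect: d = |μ_{schedule 1} − μ_{schedule 2}| / σ = |321.1 − 338.1| / 40.8 = 0.4167
Noncentrality parameter: δ = d / √(1/n₁ + 1/n₂) = 0.4167 / √(1/54 + 1/162) = 2.6517
Critical value for a two-sided test at α = 0.025: z_{α/2} = 2.241.
Power = Φ(δ − 2.241) + Φ(−δ − 2.241) = Φ(0.410) + Φ(-4.893) = 0.6592 + 0.0000 = 0.6592.
Type II error: β = 1 − power = 1 − 0.6592 = 0.3408.

β ≈ 0.341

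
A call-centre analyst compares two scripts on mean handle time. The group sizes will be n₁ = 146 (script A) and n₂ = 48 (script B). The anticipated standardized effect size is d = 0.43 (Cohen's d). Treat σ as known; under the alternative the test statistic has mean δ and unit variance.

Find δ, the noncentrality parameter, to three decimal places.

The noncentrality parameter scales effect size by the design's sample-size factor: δ = d / √(1/n₁ + 1/n₂) = 0.43 / √(1/146 + 1/48) = 2.5844

δ ≈ 2.584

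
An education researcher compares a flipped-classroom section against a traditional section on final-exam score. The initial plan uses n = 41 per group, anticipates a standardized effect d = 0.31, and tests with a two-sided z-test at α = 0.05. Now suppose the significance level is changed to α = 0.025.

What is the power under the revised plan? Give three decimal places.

Power ≈ 0.201

δ = d·√(n/2) = 0.31 × √(41/2) = 1.4036 (unchanged). New critical value: z_{0.0125} = 2.241.
Revised power = Φ(δ − 2.241) + Φ(−δ − 2.241) = Φ(-0.838) + Φ(-3.645) = 0.2011 + 0.0001 = 0.2012.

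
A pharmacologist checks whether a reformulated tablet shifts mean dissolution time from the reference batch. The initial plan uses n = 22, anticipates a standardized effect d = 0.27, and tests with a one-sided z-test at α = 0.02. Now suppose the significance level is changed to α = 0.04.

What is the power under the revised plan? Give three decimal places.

δ = d·√n = 0.27 × √22 = 1.2664 (unchanged). New critical value: z_{0.04} = 1.751.
Revised power = Φ(δ − 1.751) = Φ(-0.484) = 0.3141.

Power ≈ 0.314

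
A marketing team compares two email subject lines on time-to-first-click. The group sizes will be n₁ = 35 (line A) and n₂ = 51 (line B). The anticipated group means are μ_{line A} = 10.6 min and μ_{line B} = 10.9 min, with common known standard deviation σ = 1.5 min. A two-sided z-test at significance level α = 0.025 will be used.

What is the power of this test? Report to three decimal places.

Standardized effect: d = |μ_{line A} − μ_{line B}| / σ = |10.6 − 10.9| / 1.5 = 0.2000
Noncentrality parameter: δ = d / √(1/n₁ + 1/n₂) = 0.2000 / √(1/35 + 1/51) = 0.9112
Two-sided α = 0.025 → critical value z_{0.0125} = 2.241.
Power = Φ(δ − 2.241) + Φ(−δ − 2.241) = Φ(-1.330) + Φ(-3.153) = 0.0917 + 0.0008 = 0.0925.

Power ≈ 0.093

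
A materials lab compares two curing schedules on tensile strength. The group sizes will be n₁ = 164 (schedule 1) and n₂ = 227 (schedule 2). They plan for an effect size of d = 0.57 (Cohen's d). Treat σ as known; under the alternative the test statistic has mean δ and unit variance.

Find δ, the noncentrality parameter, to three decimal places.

The noncentrality parameter scales effect size by the design's sample-size factor: δ = d / √(1/n₁ + 1/n₂) = 0.57 / √(1/164 + 1/227) = 5.5619

δ ≈ 5.562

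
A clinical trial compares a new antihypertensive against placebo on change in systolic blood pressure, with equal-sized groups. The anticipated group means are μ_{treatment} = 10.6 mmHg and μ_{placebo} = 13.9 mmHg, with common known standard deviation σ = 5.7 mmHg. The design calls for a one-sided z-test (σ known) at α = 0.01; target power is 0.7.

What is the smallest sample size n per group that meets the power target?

n = 49 per group

Standardized effect: d = |μ_{treatment} − μ_{placebo}| / σ = |10.6 − 13.9| / 5.7 = 0.5789
Set Φ(δ − 2.326) = 0.7; then δ − 2.326 = Φ⁻¹(0.7) = 0.524, giving δ = 2.851.
δ = d·√(n/2) ⇒ n = 2(δ/d)² = 2 × (2.851 / 0.5789)² = 48.49.
Round up to the next whole unit.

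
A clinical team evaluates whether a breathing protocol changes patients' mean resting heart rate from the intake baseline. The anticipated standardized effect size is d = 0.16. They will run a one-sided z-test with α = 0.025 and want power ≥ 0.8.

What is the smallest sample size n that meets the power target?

For power 0.8 need Φ(δ − z_{0.025}) = 0.8, so δ = z_{0.025} + z_{0.20} = 1.960 + 0.842 = 2.802.
δ = d·√n ⇒ n = (δ/d)² = (2.802 / 0.16)² = 306.60.
Round up to the next whole unit.

n = 307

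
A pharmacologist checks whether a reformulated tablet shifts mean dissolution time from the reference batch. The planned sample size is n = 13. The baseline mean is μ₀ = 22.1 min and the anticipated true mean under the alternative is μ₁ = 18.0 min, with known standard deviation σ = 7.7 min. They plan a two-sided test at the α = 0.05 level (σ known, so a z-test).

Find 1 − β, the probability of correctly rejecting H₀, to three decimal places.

Standardized effect: d = |μ₁ − μ₀| / σ = |18.0 − 22.1| / 7.7 = 0.5325
Noncentrality parameter: δ = d·√n = 0.5325 × √13 = 1.9198
Two-sided α = 0.05 → critical value z_{0.025} = 1.960.
Power = Φ(δ − 1.960) + Φ(−δ − 1.960) = Φ(-0.040) + Φ(-3.880) = 0.4840 + 0.0001 = 0.4840.

Power ≈ 0.484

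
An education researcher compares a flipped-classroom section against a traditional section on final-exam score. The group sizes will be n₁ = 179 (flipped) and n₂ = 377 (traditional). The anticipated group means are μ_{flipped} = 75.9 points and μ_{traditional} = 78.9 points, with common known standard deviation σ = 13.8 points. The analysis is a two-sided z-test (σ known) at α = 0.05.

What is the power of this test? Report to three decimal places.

Standardized effect: d = |μ_{flipped} − μ_{traditional}| / σ = |75.9 − 78.9| / 13.8 = 0.2174
Noncentrality parameter: λ = d / √(1/n₁ + 1/n₂) = 0.2174 / √(1/179 + 1/377) = 2.3950
Two-sided α = 0.05 → critical value z_{0.025} = 1.960.
Power = Φ(λ − 1.960) + Φ(−λ − 1.960) = Φ(0.435) + Φ(-4.355) = 0.6682 + 0.0000 = 0.6682.

Power ≈ 0.668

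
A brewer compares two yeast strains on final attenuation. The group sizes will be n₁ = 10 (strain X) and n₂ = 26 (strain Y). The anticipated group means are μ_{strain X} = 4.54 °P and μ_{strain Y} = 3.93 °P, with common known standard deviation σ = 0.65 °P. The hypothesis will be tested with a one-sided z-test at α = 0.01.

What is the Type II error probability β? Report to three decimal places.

β ≈ 0.422

Standardized effect: d = |μ_{strain X} − μ_{strain Y}| / σ = |4.54 − 3.93| / 0.65 = 0.9385
Noncentrality parameter: δ = d / √(1/n₁ + 1/n₂) = 0.9385 / √(1/10 + 1/26) = 2.5220
One-sided α = 0.01 → critical value z_{0.01} = 2.326.
Power = Φ(δ − 2.326) = Φ(0.196) = 0.5776.
Type II error: β = 1 − power = 1 − 0.5776 = 0.4224.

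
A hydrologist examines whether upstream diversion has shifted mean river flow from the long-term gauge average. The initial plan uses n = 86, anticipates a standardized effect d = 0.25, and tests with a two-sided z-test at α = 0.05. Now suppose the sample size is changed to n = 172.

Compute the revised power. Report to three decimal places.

Power ≈ 0.906

With n = 172: δ = d·√n = 0.25 × √172 = 3.2787. Critical value z_{0.025} = 1.960.
Revised power = Φ(δ − 1.960) + Φ(−δ − 1.960) = Φ(1.319) + Φ(-5.239) = 0.9064 + 0.0000 = 0.9064.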